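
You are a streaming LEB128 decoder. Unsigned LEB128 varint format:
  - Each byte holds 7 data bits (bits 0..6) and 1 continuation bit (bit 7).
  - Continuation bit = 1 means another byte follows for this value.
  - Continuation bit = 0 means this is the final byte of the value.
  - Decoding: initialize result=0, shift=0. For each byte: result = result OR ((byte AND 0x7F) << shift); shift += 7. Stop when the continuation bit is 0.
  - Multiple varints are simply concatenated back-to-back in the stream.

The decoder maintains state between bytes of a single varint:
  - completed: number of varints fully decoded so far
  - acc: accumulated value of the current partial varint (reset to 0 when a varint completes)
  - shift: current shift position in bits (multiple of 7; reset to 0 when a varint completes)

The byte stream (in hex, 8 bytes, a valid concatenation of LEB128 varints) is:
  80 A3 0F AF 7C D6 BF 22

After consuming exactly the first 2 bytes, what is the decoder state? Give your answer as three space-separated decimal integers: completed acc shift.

Answer: 0 4480 14

Derivation:
byte[0]=0x80 cont=1 payload=0x00: acc |= 0<<0 -> completed=0 acc=0 shift=7
byte[1]=0xA3 cont=1 payload=0x23: acc |= 35<<7 -> completed=0 acc=4480 shift=14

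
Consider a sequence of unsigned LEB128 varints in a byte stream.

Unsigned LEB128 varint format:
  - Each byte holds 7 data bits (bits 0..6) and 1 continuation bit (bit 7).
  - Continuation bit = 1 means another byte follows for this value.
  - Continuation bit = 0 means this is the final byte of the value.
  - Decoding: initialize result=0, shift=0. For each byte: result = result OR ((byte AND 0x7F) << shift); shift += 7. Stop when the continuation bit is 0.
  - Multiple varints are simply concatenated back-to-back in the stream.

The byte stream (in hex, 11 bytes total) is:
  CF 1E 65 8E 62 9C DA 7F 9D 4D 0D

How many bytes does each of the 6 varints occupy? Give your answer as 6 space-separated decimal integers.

Answer: 2 1 2 3 2 1

Derivation:
  byte[0]=0xCF cont=1 payload=0x4F=79: acc |= 79<<0 -> acc=79 shift=7
  byte[1]=0x1E cont=0 payload=0x1E=30: acc |= 30<<7 -> acc=3919 shift=14 [end]
Varint 1: bytes[0:2] = CF 1E -> value 3919 (2 byte(s))
  byte[2]=0x65 cont=0 payload=0x65=101: acc |= 101<<0 -> acc=101 shift=7 [end]
Varint 2: bytes[2:3] = 65 -> value 101 (1 byte(s))
  byte[3]=0x8E cont=1 payload=0x0E=14: acc |= 14<<0 -> acc=14 shift=7
  byte[4]=0x62 cont=0 payload=0x62=98: acc |= 98<<7 -> acc=12558 shift=14 [end]
Varint 3: bytes[3:5] = 8E 62 -> value 12558 (2 byte(s))
  byte[5]=0x9C cont=1 payload=0x1C=28: acc |= 28<<0 -> acc=28 shift=7
  byte[6]=0xDA cont=1 payload=0x5A=90: acc |= 90<<7 -> acc=11548 shift=14
  byte[7]=0x7F cont=0 payload=0x7F=127: acc |= 127<<14 -> acc=2092316 shift=21 [end]
Varint 4: bytes[5:8] = 9C DA 7F -> value 2092316 (3 byte(s))
  byte[8]=0x9D cont=1 payload=0x1D=29: acc |= 29<<0 -> acc=29 shift=7
  byte[9]=0x4D cont=0 payload=0x4D=77: acc |= 77<<7 -> acc=9885 shift=14 [end]
Varint 5: bytes[8:10] = 9D 4D -> value 9885 (2 byte(s))
  byte[10]=0x0D cont=0 payload=0x0D=13: acc |= 13<<0 -> acc=13 shift=7 [end]
Varint 6: bytes[10:11] = 0D -> value 13 (1 byte(s))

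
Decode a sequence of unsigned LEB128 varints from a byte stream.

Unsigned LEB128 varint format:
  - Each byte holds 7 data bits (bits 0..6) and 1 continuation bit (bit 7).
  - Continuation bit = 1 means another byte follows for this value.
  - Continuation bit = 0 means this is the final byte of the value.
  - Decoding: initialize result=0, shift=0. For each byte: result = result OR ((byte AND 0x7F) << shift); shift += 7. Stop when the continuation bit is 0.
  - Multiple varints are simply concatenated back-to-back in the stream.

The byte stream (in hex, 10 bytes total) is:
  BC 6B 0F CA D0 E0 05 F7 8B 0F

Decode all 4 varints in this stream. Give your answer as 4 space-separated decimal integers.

  byte[0]=0xBC cont=1 payload=0x3C=60: acc |= 60<<0 -> acc=60 shift=7
  byte[1]=0x6B cont=0 payload=0x6B=107: acc |= 107<<7 -> acc=13756 shift=14 [end]
Varint 1: bytes[0:2] = BC 6B -> value 13756 (2 byte(s))
  byte[2]=0x0F cont=0 payload=0x0F=15: acc |= 15<<0 -> acc=15 shift=7 [end]
Varint 2: bytes[2:3] = 0F -> value 15 (1 byte(s))
  byte[3]=0xCA cont=1 payload=0x4A=74: acc |= 74<<0 -> acc=74 shift=7
  byte[4]=0xD0 cont=1 payload=0x50=80: acc |= 80<<7 -> acc=10314 shift=14
  byte[5]=0xE0 cont=1 payload=0x60=96: acc |= 96<<14 -> acc=1583178 shift=21
  byte[6]=0x05 cont=0 payload=0x05=5: acc |= 5<<21 -> acc=12068938 shift=28 [end]
Varint 3: bytes[3:7] = CA D0 E0 05 -> value 12068938 (4 byte(s))
  byte[7]=0xF7 cont=1 payload=0x77=119: acc |= 119<<0 -> acc=119 shift=7
  byte[8]=0x8B cont=1 payload=0x0B=11: acc |= 11<<7 -> acc=1527 shift=14
  byte[9]=0x0F cont=0 payload=0x0F=15: acc |= 15<<14 -> acc=247287 shift=21 [end]
Varint 4: bytes[7:10] = F7 8B 0F -> value 247287 (3 byte(s))

Answer: 13756 15 12068938 247287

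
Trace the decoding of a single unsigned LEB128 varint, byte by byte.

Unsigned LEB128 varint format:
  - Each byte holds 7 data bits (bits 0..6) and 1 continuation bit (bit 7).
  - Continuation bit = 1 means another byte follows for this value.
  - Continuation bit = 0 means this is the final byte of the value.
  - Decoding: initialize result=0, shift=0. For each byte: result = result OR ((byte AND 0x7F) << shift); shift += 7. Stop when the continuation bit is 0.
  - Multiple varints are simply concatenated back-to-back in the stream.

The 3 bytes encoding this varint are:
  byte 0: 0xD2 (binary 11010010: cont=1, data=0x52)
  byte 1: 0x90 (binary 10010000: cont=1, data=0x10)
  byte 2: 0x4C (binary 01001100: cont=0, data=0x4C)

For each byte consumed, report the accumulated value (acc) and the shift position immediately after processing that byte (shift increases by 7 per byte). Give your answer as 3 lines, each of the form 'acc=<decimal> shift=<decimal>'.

byte 0=0xD2: payload=0x52=82, contrib = 82<<0 = 82; acc -> 82, shift -> 7
byte 1=0x90: payload=0x10=16, contrib = 16<<7 = 2048; acc -> 2130, shift -> 14
byte 2=0x4C: payload=0x4C=76, contrib = 76<<14 = 1245184; acc -> 1247314, shift -> 21

Answer: acc=82 shift=7
acc=2130 shift=14
acc=1247314 shift=21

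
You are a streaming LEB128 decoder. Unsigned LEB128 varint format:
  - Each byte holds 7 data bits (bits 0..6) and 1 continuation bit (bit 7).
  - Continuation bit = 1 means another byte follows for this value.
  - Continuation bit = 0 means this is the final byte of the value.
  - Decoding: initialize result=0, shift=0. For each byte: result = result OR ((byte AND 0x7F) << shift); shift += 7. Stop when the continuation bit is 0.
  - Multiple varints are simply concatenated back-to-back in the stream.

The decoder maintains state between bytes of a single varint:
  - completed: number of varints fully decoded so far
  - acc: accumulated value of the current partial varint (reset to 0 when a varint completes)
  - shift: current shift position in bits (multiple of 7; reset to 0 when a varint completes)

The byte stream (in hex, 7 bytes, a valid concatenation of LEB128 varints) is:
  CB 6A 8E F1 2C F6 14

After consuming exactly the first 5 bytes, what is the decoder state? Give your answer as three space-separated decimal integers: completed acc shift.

byte[0]=0xCB cont=1 payload=0x4B: acc |= 75<<0 -> completed=0 acc=75 shift=7
byte[1]=0x6A cont=0 payload=0x6A: varint #1 complete (value=13643); reset -> completed=1 acc=0 shift=0
byte[2]=0x8E cont=1 payload=0x0E: acc |= 14<<0 -> completed=1 acc=14 shift=7
byte[3]=0xF1 cont=1 payload=0x71: acc |= 113<<7 -> completed=1 acc=14478 shift=14
byte[4]=0x2C cont=0 payload=0x2C: varint #2 complete (value=735374); reset -> completed=2 acc=0 shift=0

Answer: 2 0 0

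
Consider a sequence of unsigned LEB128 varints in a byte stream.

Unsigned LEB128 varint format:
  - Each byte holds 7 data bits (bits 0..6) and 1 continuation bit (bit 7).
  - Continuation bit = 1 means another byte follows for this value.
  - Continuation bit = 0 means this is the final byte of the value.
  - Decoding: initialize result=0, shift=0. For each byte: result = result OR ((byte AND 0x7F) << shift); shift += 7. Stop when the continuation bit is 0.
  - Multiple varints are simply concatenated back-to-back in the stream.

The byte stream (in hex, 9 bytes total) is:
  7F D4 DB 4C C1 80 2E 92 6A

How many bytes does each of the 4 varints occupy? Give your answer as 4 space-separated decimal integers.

Answer: 1 3 3 2

Derivation:
  byte[0]=0x7F cont=0 payload=0x7F=127: acc |= 127<<0 -> acc=127 shift=7 [end]
Varint 1: bytes[0:1] = 7F -> value 127 (1 byte(s))
  byte[1]=0xD4 cont=1 payload=0x54=84: acc |= 84<<0 -> acc=84 shift=7
  byte[2]=0xDB cont=1 payload=0x5B=91: acc |= 91<<7 -> acc=11732 shift=14
  byte[3]=0x4C cont=0 payload=0x4C=76: acc |= 76<<14 -> acc=1256916 shift=21 [end]
Varint 2: bytes[1:4] = D4 DB 4C -> value 1256916 (3 byte(s))
  byte[4]=0xC1 cont=1 payload=0x41=65: acc |= 65<<0 -> acc=65 shift=7
  byte[5]=0x80 cont=1 payload=0x00=0: acc |= 0<<7 -> acc=65 shift=14
  byte[6]=0x2E cont=0 payload=0x2E=46: acc |= 46<<14 -> acc=753729 shift=21 [end]
Varint 3: bytes[4:7] = C1 80 2E -> value 753729 (3 byte(s))
  byte[7]=0x92 cont=1 payload=0x12=18: acc |= 18<<0 -> acc=18 shift=7
  byte[8]=0x6A cont=0 payload=0x6A=106: acc |= 106<<7 -> acc=13586 shift=14 [end]
Varint 4: bytes[7:9] = 92 6A -> value 13586 (2 byte(s))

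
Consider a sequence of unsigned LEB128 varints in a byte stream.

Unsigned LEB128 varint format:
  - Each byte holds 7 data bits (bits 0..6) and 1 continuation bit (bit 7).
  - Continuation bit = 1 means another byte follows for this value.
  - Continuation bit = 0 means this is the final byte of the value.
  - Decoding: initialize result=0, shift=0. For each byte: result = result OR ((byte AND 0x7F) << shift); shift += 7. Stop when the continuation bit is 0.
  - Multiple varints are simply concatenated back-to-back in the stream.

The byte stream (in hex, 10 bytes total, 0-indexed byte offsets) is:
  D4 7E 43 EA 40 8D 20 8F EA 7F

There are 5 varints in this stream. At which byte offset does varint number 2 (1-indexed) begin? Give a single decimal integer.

Answer: 2

Derivation:
  byte[0]=0xD4 cont=1 payload=0x54=84: acc |= 84<<0 -> acc=84 shift=7
  byte[1]=0x7E cont=0 payload=0x7E=126: acc |= 126<<7 -> acc=16212 shift=14 [end]
Varint 1: bytes[0:2] = D4 7E -> value 16212 (2 byte(s))
  byte[2]=0x43 cont=0 payload=0x43=67: acc |= 67<<0 -> acc=67 shift=7 [end]
Varint 2: bytes[2:3] = 43 -> value 67 (1 byte(s))
  byte[3]=0xEA cont=1 payload=0x6A=106: acc |= 106<<0 -> acc=106 shift=7
  byte[4]=0x40 cont=0 payload=0x40=64: acc |= 64<<7 -> acc=8298 shift=14 [end]
Varint 3: bytes[3:5] = EA 40 -> value 8298 (2 byte(s))
  byte[5]=0x8D cont=1 payload=0x0D=13: acc |= 13<<0 -> acc=13 shift=7
  byte[6]=0x20 cont=0 payload=0x20=32: acc |= 32<<7 -> acc=4109 shift=14 [end]
Varint 4: bytes[5:7] = 8D 20 -> value 4109 (2 byte(s))
  byte[7]=0x8F cont=1 payload=0x0F=15: acc |= 15<<0 -> acc=15 shift=7
  byte[8]=0xEA cont=1 payload=0x6A=106: acc |= 106<<7 -> acc=13583 shift=14
  byte[9]=0x7F cont=0 payload=0x7F=127: acc |= 127<<14 -> acc=2094351 shift=21 [end]
Varint 5: bytes[7:10] = 8F EA 7F -> value 2094351 (3 byte(s))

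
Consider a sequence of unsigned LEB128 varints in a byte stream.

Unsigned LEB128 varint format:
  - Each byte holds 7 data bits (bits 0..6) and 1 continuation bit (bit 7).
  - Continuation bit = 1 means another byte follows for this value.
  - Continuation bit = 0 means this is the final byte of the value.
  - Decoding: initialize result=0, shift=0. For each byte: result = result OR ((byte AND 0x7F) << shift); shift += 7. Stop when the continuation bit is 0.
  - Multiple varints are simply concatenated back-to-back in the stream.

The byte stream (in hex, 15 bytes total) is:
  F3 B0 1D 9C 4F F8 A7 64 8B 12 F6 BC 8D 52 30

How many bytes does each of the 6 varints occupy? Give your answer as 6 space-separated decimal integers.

  byte[0]=0xF3 cont=1 payload=0x73=115: acc |= 115<<0 -> acc=115 shift=7
  byte[1]=0xB0 cont=1 payload=0x30=48: acc |= 48<<7 -> acc=6259 shift=14
  byte[2]=0x1D cont=0 payload=0x1D=29: acc |= 29<<14 -> acc=481395 shift=21 [end]
Varint 1: bytes[0:3] = F3 B0 1D -> value 481395 (3 byte(s))
  byte[3]=0x9C cont=1 payload=0x1C=28: acc |= 28<<0 -> acc=28 shift=7
  byte[4]=0x4F cont=0 payload=0x4F=79: acc |= 79<<7 -> acc=10140 shift=14 [end]
Varint 2: bytes[3:5] = 9C 4F -> value 10140 (2 byte(s))
  byte[5]=0xF8 cont=1 payload=0x78=120: acc |= 120<<0 -> acc=120 shift=7
  byte[6]=0xA7 cont=1 payload=0x27=39: acc |= 39<<7 -> acc=5112 shift=14
  byte[7]=0x64 cont=0 payload=0x64=100: acc |= 100<<14 -> acc=1643512 shift=21 [end]
Varint 3: bytes[5:8] = F8 A7 64 -> value 1643512 (3 byte(s))
  byte[8]=0x8B cont=1 payload=0x0B=11: acc |= 11<<0 -> acc=11 shift=7
  byte[9]=0x12 cont=0 payload=0x12=18: acc |= 18<<7 -> acc=2315 shift=14 [end]
Varint 4: bytes[8:10] = 8B 12 -> value 2315 (2 byte(s))
  byte[10]=0xF6 cont=1 payload=0x76=118: acc |= 118<<0 -> acc=118 shift=7
  byte[11]=0xBC cont=1 payload=0x3C=60: acc |= 60<<7 -> acc=7798 shift=14
  byte[12]=0x8D cont=1 payload=0x0D=13: acc |= 13<<14 -> acc=220790 shift=21
  byte[13]=0x52 cont=0 payload=0x52=82: acc |= 82<<21 -> acc=172187254 shift=28 [end]
Varint 5: bytes[10:14] = F6 BC 8D 52 -> value 172187254 (4 byte(s))
  byte[14]=0x30 cont=0 payload=0x30=48: acc |= 48<<0 -> acc=48 shift=7 [end]
Varint 6: bytes[14:15] = 30 -> value 48 (1 byte(s))

Answer: 3 2 3 2 4 1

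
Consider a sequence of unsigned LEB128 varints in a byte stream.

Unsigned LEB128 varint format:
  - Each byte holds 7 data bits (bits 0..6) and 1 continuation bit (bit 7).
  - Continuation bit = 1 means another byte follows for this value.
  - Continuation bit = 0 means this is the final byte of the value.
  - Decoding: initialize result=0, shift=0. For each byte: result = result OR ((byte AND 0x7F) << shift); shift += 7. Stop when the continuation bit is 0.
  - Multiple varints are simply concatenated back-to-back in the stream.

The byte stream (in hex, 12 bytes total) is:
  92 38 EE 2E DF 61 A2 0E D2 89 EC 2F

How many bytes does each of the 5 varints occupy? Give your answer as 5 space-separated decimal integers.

  byte[0]=0x92 cont=1 payload=0x12=18: acc |= 18<<0 -> acc=18 shift=7
  byte[1]=0x38 cont=0 payload=0x38=56: acc |= 56<<7 -> acc=7186 shift=14 [end]
Varint 1: bytes[0:2] = 92 38 -> value 7186 (2 byte(s))
  byte[2]=0xEE cont=1 payload=0x6E=110: acc |= 110<<0 -> acc=110 shift=7
  byte[3]=0x2E cont=0 payload=0x2E=46: acc |= 46<<7 -> acc=5998 shift=14 [end]
Varint 2: bytes[2:4] = EE 2E -> value 5998 (2 byte(s))
  byte[4]=0xDF cont=1 payload=0x5F=95: acc |= 95<<0 -> acc=95 shift=7
  byte[5]=0x61 cont=0 payload=0x61=97: acc |= 97<<7 -> acc=12511 shift=14 [end]
Varint 3: bytes[4:6] = DF 61 -> value 12511 (2 byte(s))
  byte[6]=0xA2 cont=1 payload=0x22=34: acc |= 34<<0 -> acc=34 shift=7
  byte[7]=0x0E cont=0 payload=0x0E=14: acc |= 14<<7 -> acc=1826 shift=14 [end]
Varint 4: bytes[6:8] = A2 0E -> value 1826 (2 byte(s))
  byte[8]=0xD2 cont=1 payload=0x52=82: acc |= 82<<0 -> acc=82 shift=7
  byte[9]=0x89 cont=1 payload=0x09=9: acc |= 9<<7 -> acc=1234 shift=14
  byte[10]=0xEC cont=1 payload=0x6C=108: acc |= 108<<14 -> acc=1770706 shift=21
  byte[11]=0x2F cont=0 payload=0x2F=47: acc |= 47<<21 -> acc=100336850 shift=28 [end]
Varint 5: bytes[8:12] = D2 89 EC 2F -> value 100336850 (4 byte(s))

Answer: 2 2 2 2 4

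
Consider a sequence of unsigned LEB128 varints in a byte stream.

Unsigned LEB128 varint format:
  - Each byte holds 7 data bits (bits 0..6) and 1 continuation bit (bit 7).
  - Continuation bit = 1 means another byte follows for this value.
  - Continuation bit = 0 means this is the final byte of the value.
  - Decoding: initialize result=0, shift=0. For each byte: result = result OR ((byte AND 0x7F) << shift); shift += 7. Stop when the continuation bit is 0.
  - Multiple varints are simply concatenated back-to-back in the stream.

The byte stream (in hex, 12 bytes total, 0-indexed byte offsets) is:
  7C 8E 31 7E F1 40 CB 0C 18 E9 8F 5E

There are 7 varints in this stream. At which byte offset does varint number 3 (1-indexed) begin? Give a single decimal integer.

  byte[0]=0x7C cont=0 payload=0x7C=124: acc |= 124<<0 -> acc=124 shift=7 [end]
Varint 1: bytes[0:1] = 7C -> value 124 (1 byte(s))
  byte[1]=0x8E cont=1 payload=0x0E=14: acc |= 14<<0 -> acc=14 shift=7
  byte[2]=0x31 cont=0 payload=0x31=49: acc |= 49<<7 -> acc=6286 shift=14 [end]
Varint 2: bytes[1:3] = 8E 31 -> value 6286 (2 byte(s))
  byte[3]=0x7E cont=0 payload=0x7E=126: acc |= 126<<0 -> acc=126 shift=7 [end]
Varint 3: bytes[3:4] = 7E -> value 126 (1 byte(s))
  byte[4]=0xF1 cont=1 payload=0x71=113: acc |= 113<<0 -> acc=113 shift=7
  byte[5]=0x40 cont=0 payload=0x40=64: acc |= 64<<7 -> acc=8305 shift=14 [end]
Varint 4: bytes[4:6] = F1 40 -> value 8305 (2 byte(s))
  byte[6]=0xCB cont=1 payload=0x4B=75: acc |= 75<<0 -> acc=75 shift=7
  byte[7]=0x0C cont=0 payload=0x0C=12: acc |= 12<<7 -> acc=1611 shift=14 [end]
Varint 5: bytes[6:8] = CB 0C -> value 1611 (2 byte(s))
  byte[8]=0x18 cont=0 payload=0x18=24: acc |= 24<<0 -> acc=24 shift=7 [end]
Varint 6: bytes[8:9] = 18 -> value 24 (1 byte(s))
  byte[9]=0xE9 cont=1 payload=0x69=105: acc |= 105<<0 -> acc=105 shift=7
  byte[10]=0x8F cont=1 payload=0x0F=15: acc |= 15<<7 -> acc=2025 shift=14
  byte[11]=0x5E cont=0 payload=0x5E=94: acc |= 94<<14 -> acc=1542121 shift=21 [end]
Varint 7: bytes[9:12] = E9 8F 5E -> value 1542121 (3 byte(s))

Answer: 3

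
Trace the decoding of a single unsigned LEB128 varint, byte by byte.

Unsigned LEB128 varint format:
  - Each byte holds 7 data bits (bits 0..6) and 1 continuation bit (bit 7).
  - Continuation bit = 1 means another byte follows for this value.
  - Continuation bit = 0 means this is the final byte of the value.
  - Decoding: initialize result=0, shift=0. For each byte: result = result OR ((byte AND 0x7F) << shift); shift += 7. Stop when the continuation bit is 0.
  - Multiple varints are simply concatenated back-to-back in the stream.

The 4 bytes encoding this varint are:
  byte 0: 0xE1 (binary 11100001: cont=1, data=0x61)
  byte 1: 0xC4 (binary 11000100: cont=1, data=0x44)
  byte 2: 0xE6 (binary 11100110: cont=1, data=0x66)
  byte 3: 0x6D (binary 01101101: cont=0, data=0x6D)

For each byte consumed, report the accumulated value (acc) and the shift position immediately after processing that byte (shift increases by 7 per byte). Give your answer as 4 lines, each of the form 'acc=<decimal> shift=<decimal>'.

Answer: acc=97 shift=7
acc=8801 shift=14
acc=1679969 shift=21
acc=230269537 shift=28

Derivation:
byte 0=0xE1: payload=0x61=97, contrib = 97<<0 = 97; acc -> 97, shift -> 7
byte 1=0xC4: payload=0x44=68, contrib = 68<<7 = 8704; acc -> 8801, shift -> 14
byte 2=0xE6: payload=0x66=102, contrib = 102<<14 = 1671168; acc -> 1679969, shift -> 21
byte 3=0x6D: payload=0x6D=109, contrib = 109<<21 = 228589568; acc -> 230269537, shift -> 28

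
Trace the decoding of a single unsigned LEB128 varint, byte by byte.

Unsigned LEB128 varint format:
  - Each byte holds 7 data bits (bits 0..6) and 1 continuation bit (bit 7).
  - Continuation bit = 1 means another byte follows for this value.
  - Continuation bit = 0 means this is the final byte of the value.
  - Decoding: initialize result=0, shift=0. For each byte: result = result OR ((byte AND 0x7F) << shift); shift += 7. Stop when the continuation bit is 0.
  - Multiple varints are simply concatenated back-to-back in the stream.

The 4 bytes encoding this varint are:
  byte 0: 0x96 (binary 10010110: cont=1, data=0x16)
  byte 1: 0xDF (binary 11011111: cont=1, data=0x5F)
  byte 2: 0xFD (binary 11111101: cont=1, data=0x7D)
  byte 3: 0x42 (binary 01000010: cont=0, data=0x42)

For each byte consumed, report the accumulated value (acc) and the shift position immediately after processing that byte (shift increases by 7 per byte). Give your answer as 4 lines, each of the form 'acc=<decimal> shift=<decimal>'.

byte 0=0x96: payload=0x16=22, contrib = 22<<0 = 22; acc -> 22, shift -> 7
byte 1=0xDF: payload=0x5F=95, contrib = 95<<7 = 12160; acc -> 12182, shift -> 14
byte 2=0xFD: payload=0x7D=125, contrib = 125<<14 = 2048000; acc -> 2060182, shift -> 21
byte 3=0x42: payload=0x42=66, contrib = 66<<21 = 138412032; acc -> 140472214, shift -> 28

Answer: acc=22 shift=7
acc=12182 shift=14
acc=2060182 shift=21
acc=140472214 shift=28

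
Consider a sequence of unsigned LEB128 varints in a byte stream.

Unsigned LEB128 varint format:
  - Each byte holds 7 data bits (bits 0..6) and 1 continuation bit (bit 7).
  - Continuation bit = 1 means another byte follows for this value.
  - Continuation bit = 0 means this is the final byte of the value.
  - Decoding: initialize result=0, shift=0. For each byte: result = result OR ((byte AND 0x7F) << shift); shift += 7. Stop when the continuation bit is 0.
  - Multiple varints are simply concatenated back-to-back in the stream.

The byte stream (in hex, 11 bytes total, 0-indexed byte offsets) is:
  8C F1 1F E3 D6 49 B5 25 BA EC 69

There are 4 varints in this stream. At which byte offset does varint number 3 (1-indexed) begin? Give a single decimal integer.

Answer: 6

Derivation:
  byte[0]=0x8C cont=1 payload=0x0C=12: acc |= 12<<0 -> acc=12 shift=7
  byte[1]=0xF1 cont=1 payload=0x71=113: acc |= 113<<7 -> acc=14476 shift=14
  byte[2]=0x1F cont=0 payload=0x1F=31: acc |= 31<<14 -> acc=522380 shift=21 [end]
Varint 1: bytes[0:3] = 8C F1 1F -> value 522380 (3 byte(s))
  byte[3]=0xE3 cont=1 payload=0x63=99: acc |= 99<<0 -> acc=99 shift=7
  byte[4]=0xD6 cont=1 payload=0x56=86: acc |= 86<<7 -> acc=11107 shift=14
  byte[5]=0x49 cont=0 payload=0x49=73: acc |= 73<<14 -> acc=1207139 shift=21 [end]
Varint 2: bytes[3:6] = E3 D6 49 -> value 1207139 (3 byte(s))
  byte[6]=0xB5 cont=1 payload=0x35=53: acc |= 53<<0 -> acc=53 shift=7
  byte[7]=0x25 cont=0 payload=0x25=37: acc |= 37<<7 -> acc=4789 shift=14 [end]
Varint 3: bytes[6:8] = B5 25 -> value 4789 (2 byte(s))
  byte[8]=0xBA cont=1 payload=0x3A=58: acc |= 58<<0 -> acc=58 shift=7
  byte[9]=0xEC cont=1 payload=0x6C=108: acc |= 108<<7 -> acc=13882 shift=14
  byte[10]=0x69 cont=0 payload=0x69=105: acc |= 105<<14 -> acc=1734202 shift=21 [end]
Varint 4: bytes[8:11] = BA EC 69 -> value 1734202 (3 byte(s))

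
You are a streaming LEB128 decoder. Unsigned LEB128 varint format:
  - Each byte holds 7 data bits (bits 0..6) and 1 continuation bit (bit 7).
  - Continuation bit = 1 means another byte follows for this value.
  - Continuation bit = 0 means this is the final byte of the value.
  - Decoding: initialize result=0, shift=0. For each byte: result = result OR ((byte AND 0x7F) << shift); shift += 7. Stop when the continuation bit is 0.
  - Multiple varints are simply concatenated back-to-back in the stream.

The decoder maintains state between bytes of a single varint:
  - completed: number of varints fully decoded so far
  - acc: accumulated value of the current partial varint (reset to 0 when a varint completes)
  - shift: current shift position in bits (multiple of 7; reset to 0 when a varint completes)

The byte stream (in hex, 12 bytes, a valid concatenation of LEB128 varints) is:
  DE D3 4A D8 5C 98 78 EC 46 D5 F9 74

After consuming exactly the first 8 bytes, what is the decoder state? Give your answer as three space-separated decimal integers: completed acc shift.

byte[0]=0xDE cont=1 payload=0x5E: acc |= 94<<0 -> completed=0 acc=94 shift=7
byte[1]=0xD3 cont=1 payload=0x53: acc |= 83<<7 -> completed=0 acc=10718 shift=14
byte[2]=0x4A cont=0 payload=0x4A: varint #1 complete (value=1223134); reset -> completed=1 acc=0 shift=0
byte[3]=0xD8 cont=1 payload=0x58: acc |= 88<<0 -> completed=1 acc=88 shift=7
byte[4]=0x5C cont=0 payload=0x5C: varint #2 complete (value=11864); reset -> completed=2 acc=0 shift=0
byte[5]=0x98 cont=1 payload=0x18: acc |= 24<<0 -> completed=2 acc=24 shift=7
byte[6]=0x78 cont=0 payload=0x78: varint #3 complete (value=15384); reset -> completed=3 acc=0 shift=0
byte[7]=0xEC cont=1 payload=0x6C: acc |= 108<<0 -> completed=3 acc=108 shift=7

Answer: 3 108 7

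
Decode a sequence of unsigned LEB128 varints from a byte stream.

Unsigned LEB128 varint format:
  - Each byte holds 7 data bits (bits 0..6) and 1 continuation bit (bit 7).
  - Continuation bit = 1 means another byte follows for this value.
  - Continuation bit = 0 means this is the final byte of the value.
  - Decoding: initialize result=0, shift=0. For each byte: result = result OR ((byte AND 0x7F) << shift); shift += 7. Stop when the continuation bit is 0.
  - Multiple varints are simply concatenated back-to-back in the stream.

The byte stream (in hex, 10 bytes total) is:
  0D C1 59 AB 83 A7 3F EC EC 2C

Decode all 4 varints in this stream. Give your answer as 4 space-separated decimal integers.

Answer: 13 11457 132759979 734828

Derivation:
  byte[0]=0x0D cont=0 payload=0x0D=13: acc |= 13<<0 -> acc=13 shift=7 [end]
Varint 1: bytes[0:1] = 0D -> value 13 (1 byte(s))
  byte[1]=0xC1 cont=1 payload=0x41=65: acc |= 65<<0 -> acc=65 shift=7
  byte[2]=0x59 cont=0 payload=0x59=89: acc |= 89<<7 -> acc=11457 shift=14 [end]
Varint 2: bytes[1:3] = C1 59 -> value 11457 (2 byte(s))
  byte[3]=0xAB cont=1 payload=0x2B=43: acc |= 43<<0 -> acc=43 shift=7
  byte[4]=0x83 cont=1 payload=0x03=3: acc |= 3<<7 -> acc=427 shift=14
  byte[5]=0xA7 cont=1 payload=0x27=39: acc |= 39<<14 -> acc=639403 shift=21
  byte[6]=0x3F cont=0 payload=0x3F=63: acc |= 63<<21 -> acc=132759979 shift=28 [end]
Varint 3: bytes[3:7] = AB 83 A7 3F -> value 132759979 (4 byte(s))
  byte[7]=0xEC cont=1 payload=0x6C=108: acc |= 108<<0 -> acc=108 shift=7
  byte[8]=0xEC cont=1 payload=0x6C=108: acc |= 108<<7 -> acc=13932 shift=14
  byte[9]=0x2C cont=0 payload=0x2C=44: acc |= 44<<14 -> acc=734828 shift=21 [end]
Varint 4: bytes[7:10] = EC EC 2C -> value 734828 (3 byte(s))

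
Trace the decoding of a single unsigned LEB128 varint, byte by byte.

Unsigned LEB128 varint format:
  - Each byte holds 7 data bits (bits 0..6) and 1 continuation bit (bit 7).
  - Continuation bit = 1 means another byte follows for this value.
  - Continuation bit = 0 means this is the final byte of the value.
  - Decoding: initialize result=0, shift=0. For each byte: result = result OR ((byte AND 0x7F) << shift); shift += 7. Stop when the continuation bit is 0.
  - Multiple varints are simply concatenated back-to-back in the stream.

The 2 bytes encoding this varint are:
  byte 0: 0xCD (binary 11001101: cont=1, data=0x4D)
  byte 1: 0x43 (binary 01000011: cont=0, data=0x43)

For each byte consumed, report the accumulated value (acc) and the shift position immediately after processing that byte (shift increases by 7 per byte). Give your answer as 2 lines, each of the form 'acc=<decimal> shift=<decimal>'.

Answer: acc=77 shift=7
acc=8653 shift=14

Derivation:
byte 0=0xCD: payload=0x4D=77, contrib = 77<<0 = 77; acc -> 77, shift -> 7
byte 1=0x43: payload=0x43=67, contrib = 67<<7 = 8576; acc -> 8653, shift -> 14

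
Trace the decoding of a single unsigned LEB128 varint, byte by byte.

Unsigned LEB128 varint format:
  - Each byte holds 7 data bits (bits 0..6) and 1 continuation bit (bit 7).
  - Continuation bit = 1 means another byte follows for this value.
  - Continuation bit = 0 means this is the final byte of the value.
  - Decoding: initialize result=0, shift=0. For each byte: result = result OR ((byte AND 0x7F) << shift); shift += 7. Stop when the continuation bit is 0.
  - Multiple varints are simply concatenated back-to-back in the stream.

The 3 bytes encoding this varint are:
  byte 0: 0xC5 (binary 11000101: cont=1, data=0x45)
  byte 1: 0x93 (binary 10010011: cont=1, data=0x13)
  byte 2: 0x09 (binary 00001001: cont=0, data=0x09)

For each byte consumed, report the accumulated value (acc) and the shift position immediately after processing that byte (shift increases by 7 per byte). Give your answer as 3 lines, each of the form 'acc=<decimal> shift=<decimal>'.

byte 0=0xC5: payload=0x45=69, contrib = 69<<0 = 69; acc -> 69, shift -> 7
byte 1=0x93: payload=0x13=19, contrib = 19<<7 = 2432; acc -> 2501, shift -> 14
byte 2=0x09: payload=0x09=9, contrib = 9<<14 = 147456; acc -> 149957, shift -> 21

Answer: acc=69 shift=7
acc=2501 shift=14
acc=149957 shift=21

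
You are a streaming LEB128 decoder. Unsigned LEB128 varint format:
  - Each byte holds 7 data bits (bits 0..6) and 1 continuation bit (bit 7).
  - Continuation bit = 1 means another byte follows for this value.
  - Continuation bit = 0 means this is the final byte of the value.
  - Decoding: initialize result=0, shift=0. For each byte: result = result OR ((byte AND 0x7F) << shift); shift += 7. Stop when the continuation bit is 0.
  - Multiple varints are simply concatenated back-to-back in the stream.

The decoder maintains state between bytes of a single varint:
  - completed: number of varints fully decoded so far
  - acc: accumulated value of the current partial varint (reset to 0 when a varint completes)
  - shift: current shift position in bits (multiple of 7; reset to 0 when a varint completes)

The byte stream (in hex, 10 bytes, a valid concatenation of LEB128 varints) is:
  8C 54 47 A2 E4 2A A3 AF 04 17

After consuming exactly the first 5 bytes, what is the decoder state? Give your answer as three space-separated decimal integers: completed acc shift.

byte[0]=0x8C cont=1 payload=0x0C: acc |= 12<<0 -> completed=0 acc=12 shift=7
byte[1]=0x54 cont=0 payload=0x54: varint #1 complete (value=10764); reset -> completed=1 acc=0 shift=0
byte[2]=0x47 cont=0 payload=0x47: varint #2 complete (value=71); reset -> completed=2 acc=0 shift=0
byte[3]=0xA2 cont=1 payload=0x22: acc |= 34<<0 -> completed=2 acc=34 shift=7
byte[4]=0xE4 cont=1 payload=0x64: acc |= 100<<7 -> completed=2 acc=12834 shift=14

Answer: 2 12834 14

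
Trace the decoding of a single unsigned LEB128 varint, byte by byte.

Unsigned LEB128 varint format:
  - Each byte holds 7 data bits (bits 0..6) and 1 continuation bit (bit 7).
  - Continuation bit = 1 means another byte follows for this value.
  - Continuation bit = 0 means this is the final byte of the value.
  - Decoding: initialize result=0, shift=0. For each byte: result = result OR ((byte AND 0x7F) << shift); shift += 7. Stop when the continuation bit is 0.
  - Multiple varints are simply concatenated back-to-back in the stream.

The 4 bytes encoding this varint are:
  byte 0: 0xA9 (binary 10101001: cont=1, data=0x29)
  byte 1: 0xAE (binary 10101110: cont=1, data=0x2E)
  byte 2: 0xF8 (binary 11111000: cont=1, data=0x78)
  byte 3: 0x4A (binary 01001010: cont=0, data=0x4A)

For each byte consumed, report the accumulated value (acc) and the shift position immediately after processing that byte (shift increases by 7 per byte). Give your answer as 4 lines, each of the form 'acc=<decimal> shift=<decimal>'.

Answer: acc=41 shift=7
acc=5929 shift=14
acc=1972009 shift=21
acc=157161257 shift=28

Derivation:
byte 0=0xA9: payload=0x29=41, contrib = 41<<0 = 41; acc -> 41, shift -> 7
byte 1=0xAE: payload=0x2E=46, contrib = 46<<7 = 5888; acc -> 5929, shift -> 14
byte 2=0xF8: payload=0x78=120, contrib = 120<<14 = 1966080; acc -> 1972009, shift -> 21
byte 3=0x4A: payload=0x4A=74, contrib = 74<<21 = 155189248; acc -> 157161257, shift -> 28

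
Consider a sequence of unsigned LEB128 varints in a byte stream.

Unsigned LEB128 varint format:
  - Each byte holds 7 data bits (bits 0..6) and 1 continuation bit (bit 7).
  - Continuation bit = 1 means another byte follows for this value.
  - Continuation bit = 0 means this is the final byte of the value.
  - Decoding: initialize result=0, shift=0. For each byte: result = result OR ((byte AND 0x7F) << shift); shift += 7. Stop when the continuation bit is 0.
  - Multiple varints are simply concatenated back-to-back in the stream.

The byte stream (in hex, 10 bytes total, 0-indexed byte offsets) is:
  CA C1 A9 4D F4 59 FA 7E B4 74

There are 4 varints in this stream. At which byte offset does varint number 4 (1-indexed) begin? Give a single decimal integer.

  byte[0]=0xCA cont=1 payload=0x4A=74: acc |= 74<<0 -> acc=74 shift=7
  byte[1]=0xC1 cont=1 payload=0x41=65: acc |= 65<<7 -> acc=8394 shift=14
  byte[2]=0xA9 cont=1 payload=0x29=41: acc |= 41<<14 -> acc=680138 shift=21
  byte[3]=0x4D cont=0 payload=0x4D=77: acc |= 77<<21 -> acc=162160842 shift=28 [end]
Varint 1: bytes[0:4] = CA C1 A9 4D -> value 162160842 (4 byte(s))
  byte[4]=0xF4 cont=1 payload=0x74=116: acc |= 116<<0 -> acc=116 shift=7
  byte[5]=0x59 cont=0 payload=0x59=89: acc |= 89<<7 -> acc=11508 shift=14 [end]
Varint 2: bytes[4:6] = F4 59 -> value 11508 (2 byte(s))
  byte[6]=0xFA cont=1 payload=0x7A=122: acc |= 122<<0 -> acc=122 shift=7
  byte[7]=0x7E cont=0 payload=0x7E=126: acc |= 126<<7 -> acc=16250 shift=14 [end]
Varint 3: bytes[6:8] = FA 7E -> value 16250 (2 byte(s))
  byte[8]=0xB4 cont=1 payload=0x34=52: acc |= 52<<0 -> acc=52 shift=7
  byte[9]=0x74 cont=0 payload=0x74=116: acc |= 116<<7 -> acc=14900 shift=14 [end]
Varint 4: bytes[8:10] = B4 74 -> value 14900 (2 byte(s))

Answer: 8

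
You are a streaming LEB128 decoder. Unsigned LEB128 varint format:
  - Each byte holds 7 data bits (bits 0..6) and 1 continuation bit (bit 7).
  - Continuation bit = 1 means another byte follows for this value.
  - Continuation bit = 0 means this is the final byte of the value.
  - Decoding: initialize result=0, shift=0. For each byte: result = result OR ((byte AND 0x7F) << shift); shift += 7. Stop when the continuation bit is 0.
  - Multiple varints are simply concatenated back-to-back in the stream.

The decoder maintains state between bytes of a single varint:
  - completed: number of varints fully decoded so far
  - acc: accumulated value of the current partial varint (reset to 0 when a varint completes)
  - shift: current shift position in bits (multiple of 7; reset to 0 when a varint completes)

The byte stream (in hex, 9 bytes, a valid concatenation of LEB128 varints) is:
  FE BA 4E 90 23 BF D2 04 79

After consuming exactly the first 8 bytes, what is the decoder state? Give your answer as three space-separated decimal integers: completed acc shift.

byte[0]=0xFE cont=1 payload=0x7E: acc |= 126<<0 -> completed=0 acc=126 shift=7
byte[1]=0xBA cont=1 payload=0x3A: acc |= 58<<7 -> completed=0 acc=7550 shift=14
byte[2]=0x4E cont=0 payload=0x4E: varint #1 complete (value=1285502); reset -> completed=1 acc=0 shift=0
byte[3]=0x90 cont=1 payload=0x10: acc |= 16<<0 -> completed=1 acc=16 shift=7
byte[4]=0x23 cont=0 payload=0x23: varint #2 complete (value=4496); reset -> completed=2 acc=0 shift=0
byte[5]=0xBF cont=1 payload=0x3F: acc |= 63<<0 -> completed=2 acc=63 shift=7
byte[6]=0xD2 cont=1 payload=0x52: acc |= 82<<7 -> completed=2 acc=10559 shift=14
byte[7]=0x04 cont=0 payload=0x04: varint #3 complete (value=76095); reset -> completed=3 acc=0 shift=0

Answer: 3 0 0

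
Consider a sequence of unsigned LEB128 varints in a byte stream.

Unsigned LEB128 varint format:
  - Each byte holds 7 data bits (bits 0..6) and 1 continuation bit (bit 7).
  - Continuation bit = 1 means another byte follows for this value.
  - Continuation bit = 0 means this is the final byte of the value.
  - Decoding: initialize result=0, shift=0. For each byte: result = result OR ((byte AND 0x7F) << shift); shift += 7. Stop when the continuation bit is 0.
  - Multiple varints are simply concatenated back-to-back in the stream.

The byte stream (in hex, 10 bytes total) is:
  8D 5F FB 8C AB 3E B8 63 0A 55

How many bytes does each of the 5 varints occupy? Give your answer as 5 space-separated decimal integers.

Answer: 2 4 2 1 1

Derivation:
  byte[0]=0x8D cont=1 payload=0x0D=13: acc |= 13<<0 -> acc=13 shift=7
  byte[1]=0x5F cont=0 payload=0x5F=95: acc |= 95<<7 -> acc=12173 shift=14 [end]
Varint 1: bytes[0:2] = 8D 5F -> value 12173 (2 byte(s))
  byte[2]=0xFB cont=1 payload=0x7B=123: acc |= 123<<0 -> acc=123 shift=7
  byte[3]=0x8C cont=1 payload=0x0C=12: acc |= 12<<7 -> acc=1659 shift=14
  byte[4]=0xAB cont=1 payload=0x2B=43: acc |= 43<<14 -> acc=706171 shift=21
  byte[5]=0x3E cont=0 payload=0x3E=62: acc |= 62<<21 -> acc=130729595 shift=28 [end]
Varint 2: bytes[2:6] = FB 8C AB 3E -> value 130729595 (4 byte(s))
  byte[6]=0xB8 cont=1 payload=0x38=56: acc |= 56<<0 -> acc=56 shift=7
  byte[7]=0x63 cont=0 payload=0x63=99: acc |= 99<<7 -> acc=12728 shift=14 [end]
Varint 3: bytes[6:8] = B8 63 -> value 12728 (2 byte(s))
  byte[8]=0x0A cont=0 payload=0x0A=10: acc |= 10<<0 -> acc=10 shift=7 [end]
Varint 4: bytes[8:9] = 0A -> value 10 (1 byte(s))
  byte[9]=0x55 cont=0 payload=0x55=85: acc |= 85<<0 -> acc=85 shift=7 [end]
Varint 5: bytes[9:10] = 55 -> value 85 (1 byte(s))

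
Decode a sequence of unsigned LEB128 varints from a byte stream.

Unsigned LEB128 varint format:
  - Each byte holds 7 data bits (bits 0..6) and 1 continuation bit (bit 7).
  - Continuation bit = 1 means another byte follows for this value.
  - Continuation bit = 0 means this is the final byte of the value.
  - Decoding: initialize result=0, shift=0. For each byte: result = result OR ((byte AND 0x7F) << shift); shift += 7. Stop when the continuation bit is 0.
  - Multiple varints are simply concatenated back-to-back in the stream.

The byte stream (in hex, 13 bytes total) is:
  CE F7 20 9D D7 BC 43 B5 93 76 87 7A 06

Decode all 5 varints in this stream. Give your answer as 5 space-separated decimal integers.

Answer: 539598 141503389 1935797 15623 6

Derivation:
  byte[0]=0xCE cont=1 payload=0x4E=78: acc |= 78<<0 -> acc=78 shift=7
  byte[1]=0xF7 cont=1 payload=0x77=119: acc |= 119<<7 -> acc=15310 shift=14
  byte[2]=0x20 cont=0 payload=0x20=32: acc |= 32<<14 -> acc=539598 shift=21 [end]
Varint 1: bytes[0:3] = CE F7 20 -> value 539598 (3 byte(s))
  byte[3]=0x9D cont=1 payload=0x1D=29: acc |= 29<<0 -> acc=29 shift=7
  byte[4]=0xD7 cont=1 payload=0x57=87: acc |= 87<<7 -> acc=11165 shift=14
  byte[5]=0xBC cont=1 payload=0x3C=60: acc |= 60<<14 -> acc=994205 shift=21
  byte[6]=0x43 cont=0 payload=0x43=67: acc |= 67<<21 -> acc=141503389 shift=28 [end]
Varint 2: bytes[3:7] = 9D D7 BC 43 -> value 141503389 (4 byte(s))
  byte[7]=0xB5 cont=1 payload=0x35=53: acc |= 53<<0 -> acc=53 shift=7
  byte[8]=0x93 cont=1 payload=0x13=19: acc |= 19<<7 -> acc=2485 shift=14
  byte[9]=0x76 cont=0 payload=0x76=118: acc |= 118<<14 -> acc=1935797 shift=21 [end]
Varint 3: bytes[7:10] = B5 93 76 -> value 1935797 (3 byte(s))
  byte[10]=0x87 cont=1 payload=0x07=7: acc |= 7<<0 -> acc=7 shift=7
  byte[11]=0x7A cont=0 payload=0x7A=122: acc |= 122<<7 -> acc=15623 shift=14 [end]
Varint 4: bytes[10:12] = 87 7A -> value 15623 (2 byte(s))
  byte[12]=0x06 cont=0 payload=0x06=6: acc |= 6<<0 -> acc=6 shift=7 [end]
Varint 5: bytes[12:13] = 06 -> value 6 (1 byte(s))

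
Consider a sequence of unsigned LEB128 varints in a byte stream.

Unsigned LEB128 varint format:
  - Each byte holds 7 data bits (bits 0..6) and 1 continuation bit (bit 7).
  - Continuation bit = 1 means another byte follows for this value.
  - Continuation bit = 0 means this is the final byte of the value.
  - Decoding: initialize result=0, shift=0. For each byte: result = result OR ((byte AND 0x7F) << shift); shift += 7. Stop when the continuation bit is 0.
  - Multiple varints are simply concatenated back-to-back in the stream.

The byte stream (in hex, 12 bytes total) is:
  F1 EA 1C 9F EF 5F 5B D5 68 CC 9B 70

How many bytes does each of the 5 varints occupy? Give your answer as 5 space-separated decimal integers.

Answer: 3 3 1 2 3

Derivation:
  byte[0]=0xF1 cont=1 payload=0x71=113: acc |= 113<<0 -> acc=113 shift=7
  byte[1]=0xEA cont=1 payload=0x6A=106: acc |= 106<<7 -> acc=13681 shift=14
  byte[2]=0x1C cont=0 payload=0x1C=28: acc |= 28<<14 -> acc=472433 shift=21 [end]
Varint 1: bytes[0:3] = F1 EA 1C -> value 472433 (3 byte(s))
  byte[3]=0x9F cont=1 payload=0x1F=31: acc |= 31<<0 -> acc=31 shift=7
  byte[4]=0xEF cont=1 payload=0x6F=111: acc |= 111<<7 -> acc=14239 shift=14
  byte[5]=0x5F cont=0 payload=0x5F=95: acc |= 95<<14 -> acc=1570719 shift=21 [end]
Varint 2: bytes[3:6] = 9F EF 5F -> value 1570719 (3 byte(s))
  byte[6]=0x5B cont=0 payload=0x5B=91: acc |= 91<<0 -> acc=91 shift=7 [end]
Varint 3: bytes[6:7] = 5B -> value 91 (1 byte(s))
  byte[7]=0xD5 cont=1 payload=0x55=85: acc |= 85<<0 -> acc=85 shift=7
  byte[8]=0x68 cont=0 payload=0x68=104: acc |= 104<<7 -> acc=13397 shift=14 [end]
Varint 4: bytes[7:9] = D5 68 -> value 13397 (2 byte(s))
  byte[9]=0xCC cont=1 payload=0x4C=76: acc |= 76<<0 -> acc=76 shift=7
  byte[10]=0x9B cont=1 payload=0x1B=27: acc |= 27<<7 -> acc=3532 shift=14
  byte[11]=0x70 cont=0 payload=0x70=112: acc |= 112<<14 -> acc=1838540 shift=21 [end]
Varint 5: bytes[9:12] = CC 9B 70 -> value 1838540 (3 byte(s))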